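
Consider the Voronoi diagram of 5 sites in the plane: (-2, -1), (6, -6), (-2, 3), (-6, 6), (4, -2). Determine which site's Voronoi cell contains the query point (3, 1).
Nearest site = (4, -2)

The Voronoi cell of site s contains exactly those query points closer to s than to any other site. Compute squared distances from q = (3, 1) to each site:
  (4 − 3)² + (-2 − 1)² = 10
  (-2 − 3)² + (-1 − 1)² = 29
  (-2 − 3)² + (3 − 1)² = 29
  (6 − 3)² + (-6 − 1)² = 58
  (-6 − 3)² + (6 − 1)² = 106
Minimum is attained by (4, -2), so q lies in its Voronoi cell.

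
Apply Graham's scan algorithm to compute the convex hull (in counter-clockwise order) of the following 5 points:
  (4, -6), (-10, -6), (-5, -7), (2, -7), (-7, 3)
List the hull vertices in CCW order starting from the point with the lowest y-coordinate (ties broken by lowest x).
Hull (CCW) = [(-5, -7), (2, -7), (4, -6), (-7, 3), (-10, -6)]

Graham scan procedure:
  1. Find the pivot p₀ = point with lowest y (tie → lowest x): (-5, -7).
  2. Sort the remaining points by polar angle around p₀.
  3. Walk through sorted points, maintaining a stack; pop the top while the last three entries make a non-left turn (cross product ≤ 0).
  4. Final stack is the convex hull in CCW order: (-5, -7), (2, -7), (4, -6), (-7, 3), (-10, -6).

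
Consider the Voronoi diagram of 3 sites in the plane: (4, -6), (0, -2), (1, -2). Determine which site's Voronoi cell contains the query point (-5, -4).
Nearest site = (0, -2)

The Voronoi cell of site s contains exactly those query points closer to s than to any other site. Compute squared distances from q = (-5, -4) to each site:
  (0 − -5)² + (-2 − -4)² = 29
  (1 − -5)² + (-2 − -4)² = 40
  (4 − -5)² + (-6 − -4)² = 85
Minimum is attained by (0, -2), so q lies in its Voronoi cell.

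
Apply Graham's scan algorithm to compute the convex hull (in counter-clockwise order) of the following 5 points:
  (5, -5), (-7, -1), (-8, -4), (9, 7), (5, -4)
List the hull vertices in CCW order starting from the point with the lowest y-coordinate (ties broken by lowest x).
Hull (CCW) = [(5, -5), (9, 7), (-7, -1), (-8, -4)]

Graham scan procedure:
  1. Find the pivot p₀ = point with lowest y (tie → lowest x): (5, -5).
  2. Sort the remaining points by polar angle around p₀.
  3. Walk through sorted points, maintaining a stack; pop the top while the last three entries make a non-left turn (cross product ≤ 0).
  4. Final stack is the convex hull in CCW order: (5, -5), (9, 7), (-7, -1), (-8, -4).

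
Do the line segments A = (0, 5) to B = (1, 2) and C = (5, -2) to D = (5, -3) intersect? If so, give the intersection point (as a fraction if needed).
No (intersection of containing lines falls outside at least one segment)

Parametrize and solve: t = 5, s = 8. At least one of these is outside [0, 1], so the segments do not intersect.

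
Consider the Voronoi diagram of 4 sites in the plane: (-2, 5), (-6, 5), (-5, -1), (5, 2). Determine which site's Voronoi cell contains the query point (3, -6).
Nearest site = (5, 2)

The Voronoi cell of site s contains exactly those query points closer to s than to any other site. Compute squared distances from q = (3, -6) to each site:
  (5 − 3)² + (2 − -6)² = 68
  (-5 − 3)² + (-1 − -6)² = 89
  (-2 − 3)² + (5 − -6)² = 146
  (-6 − 3)² + (5 − -6)² = 202
Minimum is attained by (5, 2), so q lies in its Voronoi cell.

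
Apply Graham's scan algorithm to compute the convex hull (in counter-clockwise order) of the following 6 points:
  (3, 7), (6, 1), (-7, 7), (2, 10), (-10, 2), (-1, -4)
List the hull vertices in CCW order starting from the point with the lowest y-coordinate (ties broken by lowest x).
Hull (CCW) = [(-1, -4), (6, 1), (2, 10), (-7, 7), (-10, 2)]

Graham scan procedure:
  1. Find the pivot p₀ = point with lowest y (tie → lowest x): (-1, -4).
  2. Sort the remaining points by polar angle around p₀.
  3. Walk through sorted points, maintaining a stack; pop the top while the last three entries make a non-left turn (cross product ≤ 0).
  4. Final stack is the convex hull in CCW order: (-1, -4), (6, 1), (2, 10), (-7, 7), (-10, 2).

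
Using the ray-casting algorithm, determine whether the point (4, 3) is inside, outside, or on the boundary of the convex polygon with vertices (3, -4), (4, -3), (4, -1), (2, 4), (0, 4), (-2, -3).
The point (4, 3) lies strictly outside the polygon

Cast a horizontal ray to the right from the query point and count how many polygon edges it crosses (each edge strictly once or zero times, handled with the usual half-open convention). 
Parity of crossings → even ⇒ outside.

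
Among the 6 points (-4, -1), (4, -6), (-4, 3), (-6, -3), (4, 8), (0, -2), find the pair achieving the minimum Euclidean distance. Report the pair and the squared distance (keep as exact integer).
Pair = ((-4, -1), (-6, -3)); squared distance = 8

Compute all C(6, 2) = 15 pairwise squared distances (x_i − x_j)² + (y_i − y_j)². The minimum is 8, attained by the pair ((-4, -1), (-6, -3)).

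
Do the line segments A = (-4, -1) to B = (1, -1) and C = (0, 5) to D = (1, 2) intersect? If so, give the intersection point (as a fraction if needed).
No (intersection of containing lines falls outside at least one segment)

Parametrize and solve: t = 6/5, s = 2. At least one of these is outside [0, 1], so the segments do not intersect.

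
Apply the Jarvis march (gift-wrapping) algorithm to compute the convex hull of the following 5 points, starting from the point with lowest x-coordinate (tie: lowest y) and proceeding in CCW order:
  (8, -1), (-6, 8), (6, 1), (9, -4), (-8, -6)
Hull (CCW) = [(-8, -6), (9, -4), (8, -1), (6, 1), (-6, 8)]

Jarvis march: at each step, from the current hull vertex p, select the next vertex q as the point such that every other point lies strictly to the left of (or on) the directed line p → q. (Equivalently: for every other point r, the cross product (q − p) × (r − p) ≥ 0.)
Starting point (lowest x, tie lowest y): (-8, -6). Wrap until returning to start. Resulting hull: (-8, -6), (9, -4), (8, -1), (6, 1), (-6, 8).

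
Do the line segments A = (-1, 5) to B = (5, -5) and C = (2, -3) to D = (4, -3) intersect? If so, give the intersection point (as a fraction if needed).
Yes; intersection at (19/5, -3) (t = 4/5 on AB, s = 9/10 on CD)

Parametrize AB as A + t(B − A) = (-1 + 6 t, 5 + -10 t) and CD as C + s(D − C) = (2 + 2 s, -3 + 0 s). Solve the linear system for (t, s). Determinant = -20 ≠ 0, so a unique intersection of the containing lines exists. Solution: t = 4/5, s = 9/10 — both in [0, 1], so the segments cross. Intersection point: (19/5, -3).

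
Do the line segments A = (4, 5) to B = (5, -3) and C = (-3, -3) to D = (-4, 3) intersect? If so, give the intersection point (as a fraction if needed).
No (intersection of containing lines falls outside at least one segment)

Parametrize and solve: t = 25, s = -32. At least one of these is outside [0, 1], so the segments do not intersect.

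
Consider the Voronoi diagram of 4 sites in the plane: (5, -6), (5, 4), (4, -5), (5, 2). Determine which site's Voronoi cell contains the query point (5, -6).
Nearest site = (5, -6)

The Voronoi cell of site s contains exactly those query points closer to s than to any other site. Compute squared distances from q = (5, -6) to each site:
  (5 − 5)² + (-6 − -6)² = 0
  (4 − 5)² + (-5 − -6)² = 2
  (5 − 5)² + (2 − -6)² = 64
  (5 − 5)² + (4 − -6)² = 100
Minimum is attained by (5, -6), so q lies in its Voronoi cell.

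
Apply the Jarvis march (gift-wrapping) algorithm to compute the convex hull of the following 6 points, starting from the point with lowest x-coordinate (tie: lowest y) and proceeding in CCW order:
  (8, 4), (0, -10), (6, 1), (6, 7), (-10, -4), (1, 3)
Hull (CCW) = [(-10, -4), (0, -10), (8, 4), (6, 7)]

Jarvis march: at each step, from the current hull vertex p, select the next vertex q as the point such that every other point lies strictly to the left of (or on) the directed line p → q. (Equivalently: for every other point r, the cross product (q − p) × (r − p) ≥ 0.)
Starting point (lowest x, tie lowest y): (-10, -4). Wrap until returning to start. Resulting hull: (-10, -4), (0, -10), (8, 4), (6, 7).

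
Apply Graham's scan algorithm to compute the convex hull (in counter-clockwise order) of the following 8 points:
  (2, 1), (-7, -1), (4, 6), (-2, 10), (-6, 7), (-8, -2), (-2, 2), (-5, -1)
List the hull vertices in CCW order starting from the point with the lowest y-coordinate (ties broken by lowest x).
Hull (CCW) = [(-8, -2), (2, 1), (4, 6), (-2, 10), (-6, 7)]

Graham scan procedure:
  1. Find the pivot p₀ = point with lowest y (tie → lowest x): (-8, -2).
  2. Sort the remaining points by polar angle around p₀.
  3. Walk through sorted points, maintaining a stack; pop the top while the last three entries make a non-left turn (cross product ≤ 0).
  4. Final stack is the convex hull in CCW order: (-8, -2), (2, 1), (4, 6), (-2, 10), (-6, 7).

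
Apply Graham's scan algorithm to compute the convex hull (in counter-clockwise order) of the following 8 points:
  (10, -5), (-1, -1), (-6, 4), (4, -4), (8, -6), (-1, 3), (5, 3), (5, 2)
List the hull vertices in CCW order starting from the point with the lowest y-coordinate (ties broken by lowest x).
Hull (CCW) = [(8, -6), (10, -5), (5, 3), (-6, 4), (-1, -1), (4, -4)]

Graham scan procedure:
  1. Find the pivot p₀ = point with lowest y (tie → lowest x): (8, -6).
  2. Sort the remaining points by polar angle around p₀.
  3. Walk through sorted points, maintaining a stack; pop the top while the last three entries make a non-left turn (cross product ≤ 0).
  4. Final stack is the convex hull in CCW order: (8, -6), (10, -5), (5, 3), (-6, 4), (-1, -1), (4, -4).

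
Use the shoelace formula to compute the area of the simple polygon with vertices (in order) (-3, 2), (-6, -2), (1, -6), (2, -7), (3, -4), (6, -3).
Area = 46

Shoelace formula: Area = (1/2) |Σ_i (x_i · y_{i+1} − x_{i+1} · y_i)| (indices mod n). Compute each cross term:
  (-3)(-2) − (-6)(2) = 18
  (-6)(-6) − (1)(-2) = 38
  (1)(-7) − (2)(-6) = 5
  (2)(-4) − (3)(-7) = 13
  (3)(-3) − (6)(-4) = 15
  (6)(2) − (-3)(-3) = 3
Sum = 92, so (signed) Area = 92/2 = 46, |Area| = 46.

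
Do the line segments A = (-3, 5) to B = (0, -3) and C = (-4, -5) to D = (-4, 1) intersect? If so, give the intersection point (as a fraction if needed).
No (intersection of containing lines falls outside at least one segment)

Parametrize and solve: t = -1/3, s = 19/9. At least one of these is outside [0, 1], so the segments do not intersect.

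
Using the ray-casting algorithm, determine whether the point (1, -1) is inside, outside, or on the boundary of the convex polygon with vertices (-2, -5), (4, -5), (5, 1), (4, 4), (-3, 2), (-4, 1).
The point (1, -1) lies strictly inside the polygon

Cast a horizontal ray to the right from the query point and count how many polygon edges it crosses (each edge strictly once or zero times, handled with the usual half-open convention). 
Parity of crossings → odd ⇒ inside.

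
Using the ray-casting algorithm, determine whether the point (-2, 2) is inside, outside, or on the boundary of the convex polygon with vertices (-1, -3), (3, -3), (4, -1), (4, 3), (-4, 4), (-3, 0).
The point (-2, 2) lies strictly inside the polygon

Cast a horizontal ray to the right from the query point and count how many polygon edges it crosses (each edge strictly once or zero times, handled with the usual half-open convention). 
Parity of crossings → odd ⇒ inside.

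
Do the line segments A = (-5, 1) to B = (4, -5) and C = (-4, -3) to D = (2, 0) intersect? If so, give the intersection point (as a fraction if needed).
Yes; intersection at (-8/7, -11/7) (t = 3/7 on AB, s = 10/21 on CD)

Parametrize AB as A + t(B − A) = (-5 + 9 t, 1 + -6 t) and CD as C + s(D − C) = (-4 + 6 s, -3 + 3 s). Solve the linear system for (t, s). Determinant = -63 ≠ 0, so a unique intersection of the containing lines exists. Solution: t = 3/7, s = 10/21 — both in [0, 1], so the segments cross. Intersection point: (-8/7, -11/7).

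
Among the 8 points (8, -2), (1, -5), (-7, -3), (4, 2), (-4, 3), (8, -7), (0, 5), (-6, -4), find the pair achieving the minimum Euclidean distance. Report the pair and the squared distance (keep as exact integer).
Pair = ((-7, -3), (-6, -4)); squared distance = 2

Compute all C(8, 2) = 28 pairwise squared distances (x_i − x_j)² + (y_i − y_j)². The minimum is 2, attained by the pair ((-7, -3), (-6, -4)).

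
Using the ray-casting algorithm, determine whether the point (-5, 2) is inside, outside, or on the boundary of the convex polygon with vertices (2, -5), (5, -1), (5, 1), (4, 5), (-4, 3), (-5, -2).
The point (-5, 2) lies strictly outside the polygon

Cast a horizontal ray to the right from the query point and count how many polygon edges it crosses (each edge strictly once or zero times, handled with the usual half-open convention). 
Parity of crossings → even ⇒ outside.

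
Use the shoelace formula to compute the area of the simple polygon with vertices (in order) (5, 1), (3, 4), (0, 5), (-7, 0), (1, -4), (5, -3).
Area = 66

Shoelace formula: Area = (1/2) |Σ_i (x_i · y_{i+1} − x_{i+1} · y_i)| (indices mod n). Compute each cross term:
  (5)(4) − (3)(1) = 17
  (3)(5) − (0)(4) = 15
  (0)(0) − (-7)(5) = 35
  (-7)(-4) − (1)(0) = 28
  (1)(-3) − (5)(-4) = 17
  (5)(1) − (5)(-3) = 20
Sum = 132, so (signed) Area = 132/2 = 66, |Area| = 66.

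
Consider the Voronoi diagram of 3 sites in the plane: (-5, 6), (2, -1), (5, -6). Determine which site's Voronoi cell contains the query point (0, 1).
Nearest site = (2, -1)

The Voronoi cell of site s contains exactly those query points closer to s than to any other site. Compute squared distances from q = (0, 1) to each site:
  (2 − 0)² + (-1 − 1)² = 8
  (-5 − 0)² + (6 − 1)² = 50
  (5 − 0)² + (-6 − 1)² = 74
Minimum is attained by (2, -1), so q lies in its Voronoi cell.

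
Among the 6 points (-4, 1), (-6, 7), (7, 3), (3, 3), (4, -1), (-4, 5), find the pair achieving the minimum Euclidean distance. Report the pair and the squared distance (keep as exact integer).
Pair = ((-6, 7), (-4, 5)); squared distance = 8

Compute all C(6, 2) = 15 pairwise squared distances (x_i − x_j)² + (y_i − y_j)². The minimum is 8, attained by the pair ((-6, 7), (-4, 5)).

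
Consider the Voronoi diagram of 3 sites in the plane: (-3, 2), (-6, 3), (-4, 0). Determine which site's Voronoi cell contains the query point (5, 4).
Nearest site = (-3, 2)

The Voronoi cell of site s contains exactly those query points closer to s than to any other site. Compute squared distances from q = (5, 4) to each site:
  (-3 − 5)² + (2 − 4)² = 68
  (-4 − 5)² + (0 − 4)² = 97
  (-6 − 5)² + (3 − 4)² = 122
Minimum is attained by (-3, 2), so q lies in its Voronoi cell.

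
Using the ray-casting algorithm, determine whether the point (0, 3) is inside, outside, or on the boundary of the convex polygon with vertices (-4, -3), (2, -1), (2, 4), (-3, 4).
The point (0, 3) lies strictly inside the polygon

Cast a horizontal ray to the right from the query point and count how many polygon edges it crosses (each edge strictly once or zero times, handled with the usual half-open convention). 
Parity of crossings → odd ⇒ inside.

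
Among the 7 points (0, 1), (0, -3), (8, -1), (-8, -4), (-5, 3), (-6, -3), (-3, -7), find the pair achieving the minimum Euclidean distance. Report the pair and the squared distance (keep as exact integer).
Pair = ((-8, -4), (-6, -3)); squared distance = 5

Compute all C(7, 2) = 21 pairwise squared distances (x_i − x_j)² + (y_i − y_j)². The minimum is 5, attained by the pair ((-8, -4), (-6, -3)).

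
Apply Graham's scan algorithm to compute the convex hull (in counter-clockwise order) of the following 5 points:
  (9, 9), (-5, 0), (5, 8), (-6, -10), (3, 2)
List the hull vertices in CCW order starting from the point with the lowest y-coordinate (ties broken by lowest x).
Hull (CCW) = [(-6, -10), (9, 9), (5, 8), (-5, 0)]

Graham scan procedure:
  1. Find the pivot p₀ = point with lowest y (tie → lowest x): (-6, -10).
  2. Sort the remaining points by polar angle around p₀.
  3. Walk through sorted points, maintaining a stack; pop the top while the last three entries make a non-left turn (cross product ≤ 0).
  4. Final stack is the convex hull in CCW order: (-6, -10), (9, 9), (5, 8), (-5, 0).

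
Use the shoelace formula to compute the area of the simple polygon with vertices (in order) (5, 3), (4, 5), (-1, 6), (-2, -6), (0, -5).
Area = 95/2

Shoelace formula: Area = (1/2) |Σ_i (x_i · y_{i+1} − x_{i+1} · y_i)| (indices mod n). Compute each cross term:
  (5)(5) − (4)(3) = 13
  (4)(6) − (-1)(5) = 29
  (-1)(-6) − (-2)(6) = 18
  (-2)(-5) − (0)(-6) = 10
  (0)(3) − (5)(-5) = 25
Sum = 95, so (signed) Area = 95/2 = 95/2, |Area| = 95/2.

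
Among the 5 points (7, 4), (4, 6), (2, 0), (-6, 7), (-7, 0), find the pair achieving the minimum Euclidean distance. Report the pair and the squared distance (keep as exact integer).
Pair = ((7, 4), (4, 6)); squared distance = 13

Compute all C(5, 2) = 10 pairwise squared distances (x_i − x_j)² + (y_i − y_j)². The minimum is 13, attained by the pair ((7, 4), (4, 6)).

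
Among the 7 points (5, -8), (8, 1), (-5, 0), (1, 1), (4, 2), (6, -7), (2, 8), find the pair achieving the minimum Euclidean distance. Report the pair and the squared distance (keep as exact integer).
Pair = ((5, -8), (6, -7)); squared distance = 2

Compute all C(7, 2) = 21 pairwise squared distances (x_i − x_j)² + (y_i − y_j)². The minimum is 2, attained by the pair ((5, -8), (6, -7)).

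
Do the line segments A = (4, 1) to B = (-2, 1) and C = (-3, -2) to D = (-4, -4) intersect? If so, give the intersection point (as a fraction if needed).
No (intersection of containing lines falls outside at least one segment)

Parametrize and solve: t = 11/12, s = -3/2. At least one of these is outside [0, 1], so the segments do not intersect.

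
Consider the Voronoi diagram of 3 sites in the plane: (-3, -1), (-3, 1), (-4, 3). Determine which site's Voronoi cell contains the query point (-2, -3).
Nearest site = (-3, -1)

The Voronoi cell of site s contains exactly those query points closer to s than to any other site. Compute squared distances from q = (-2, -3) to each site:
  (-3 − -2)² + (-1 − -3)² = 5
  (-3 − -2)² + (1 − -3)² = 17
  (-4 − -2)² + (3 − -3)² = 40
Minimum is attained by (-3, -1), so q lies in its Voronoi cell.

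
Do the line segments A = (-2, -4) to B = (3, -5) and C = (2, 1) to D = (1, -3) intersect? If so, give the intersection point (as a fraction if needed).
No (intersection of containing lines falls outside at least one segment)

Parametrize and solve: t = 11/21, s = 29/21. At least one of these is outside [0, 1], so the segments do not intersect.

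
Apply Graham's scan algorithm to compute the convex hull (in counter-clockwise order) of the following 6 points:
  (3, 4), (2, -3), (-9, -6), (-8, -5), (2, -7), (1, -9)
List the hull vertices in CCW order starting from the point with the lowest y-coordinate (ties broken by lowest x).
Hull (CCW) = [(1, -9), (2, -7), (3, 4), (-8, -5), (-9, -6)]

Graham scan procedure:
  1. Find the pivot p₀ = point with lowest y (tie → lowest x): (1, -9).
  2. Sort the remaining points by polar angle around p₀.
  3. Walk through sorted points, maintaining a stack; pop the top while the last three entries make a non-left turn (cross product ≤ 0).
  4. Final stack is the convex hull in CCW order: (1, -9), (2, -7), (3, 4), (-8, -5), (-9, -6).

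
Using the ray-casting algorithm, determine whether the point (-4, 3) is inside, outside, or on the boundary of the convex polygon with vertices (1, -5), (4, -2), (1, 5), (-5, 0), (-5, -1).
The point (-4, 3) lies strictly outside the polygon

Cast a horizontal ray to the right from the query point and count how many polygon edges it crosses (each edge strictly once or zero times, handled with the usual half-open convention). 
Parity of crossings → even ⇒ outside.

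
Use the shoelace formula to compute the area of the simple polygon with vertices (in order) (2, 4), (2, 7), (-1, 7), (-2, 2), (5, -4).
Area = 65/2

Shoelace formula: Area = (1/2) |Σ_i (x_i · y_{i+1} − x_{i+1} · y_i)| (indices mod n). Compute each cross term:
  (2)(7) − (2)(4) = 6
  (2)(7) − (-1)(7) = 21
  (-1)(2) − (-2)(7) = 12
  (-2)(-4) − (5)(2) = -2
  (5)(4) − (2)(-4) = 28
Sum = 65, so (signed) Area = 65/2 = 65/2, |Area| = 65/2.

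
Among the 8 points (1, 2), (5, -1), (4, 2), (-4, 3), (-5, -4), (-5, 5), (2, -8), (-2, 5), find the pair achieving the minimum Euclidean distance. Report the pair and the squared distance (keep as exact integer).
Pair = ((-4, 3), (-5, 5)); squared distance = 5

Compute all C(8, 2) = 28 pairwise squared distances (x_i − x_j)² + (y_i − y_j)². The minimum is 5, attained by the pair ((-4, 3), (-5, 5)).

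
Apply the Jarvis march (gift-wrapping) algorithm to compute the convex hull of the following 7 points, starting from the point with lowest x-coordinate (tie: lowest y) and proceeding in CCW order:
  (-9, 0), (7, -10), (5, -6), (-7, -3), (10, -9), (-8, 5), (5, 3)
Hull (CCW) = [(-9, 0), (-7, -3), (7, -10), (10, -9), (5, 3), (-8, 5)]

Jarvis march: at each step, from the current hull vertex p, select the next vertex q as the point such that every other point lies strictly to the left of (or on) the directed line p → q. (Equivalently: for every other point r, the cross product (q − p) × (r − p) ≥ 0.)
Starting point (lowest x, tie lowest y): (-9, 0). Wrap until returning to start. Resulting hull: (-9, 0), (-7, -3), (7, -10), (10, -9), (5, 3), (-8, 5).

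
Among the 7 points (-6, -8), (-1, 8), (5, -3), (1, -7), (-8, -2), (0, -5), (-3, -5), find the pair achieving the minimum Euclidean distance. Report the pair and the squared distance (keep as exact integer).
Pair = ((1, -7), (0, -5)); squared distance = 5

Compute all C(7, 2) = 21 pairwise squared distances (x_i − x_j)² + (y_i − y_j)². The minimum is 5, attained by the pair ((1, -7), (0, -5)).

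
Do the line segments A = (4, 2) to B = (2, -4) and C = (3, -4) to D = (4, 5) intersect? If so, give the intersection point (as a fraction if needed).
Yes; intersection at (7/2, 1/2) (t = 1/4 on AB, s = 1/2 on CD)

Parametrize AB as A + t(B − A) = (4 + -2 t, 2 + -6 t) and CD as C + s(D − C) = (3 + 1 s, -4 + 9 s). Solve the linear system for (t, s). Determinant = 12 ≠ 0, so a unique intersection of the containing lines exists. Solution: t = 1/4, s = 1/2 — both in [0, 1], so the segments cross. Intersection point: (7/2, 1/2).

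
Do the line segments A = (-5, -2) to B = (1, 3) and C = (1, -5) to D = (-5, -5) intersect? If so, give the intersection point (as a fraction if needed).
No (intersection of containing lines falls outside at least one segment)

Parametrize and solve: t = -3/5, s = 8/5. At least one of these is outside [0, 1], so the segments do not intersect.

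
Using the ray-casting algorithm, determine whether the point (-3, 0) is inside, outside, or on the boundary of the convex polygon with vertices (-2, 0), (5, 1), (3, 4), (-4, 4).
The point (-3, 0) lies strictly outside the polygon

Cast a horizontal ray to the right from the query point and count how many polygon edges it crosses (each edge strictly once or zero times, handled with the usual half-open convention). 
Parity of crossings → even ⇒ outside.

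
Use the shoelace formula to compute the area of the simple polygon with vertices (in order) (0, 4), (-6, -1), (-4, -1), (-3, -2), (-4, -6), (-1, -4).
Area = 47/2

Shoelace formula: Area = (1/2) |Σ_i (x_i · y_{i+1} − x_{i+1} · y_i)| (indices mod n). Compute each cross term:
  (0)(-1) − (-6)(4) = 24
  (-6)(-1) − (-4)(-1) = 2
  (-4)(-2) − (-3)(-1) = 5
  (-3)(-6) − (-4)(-2) = 10
  (-4)(-4) − (-1)(-6) = 10
  (-1)(4) − (0)(-4) = -4
Sum = 47, so (signed) Area = 47/2 = 47/2, |Area| = 47/2.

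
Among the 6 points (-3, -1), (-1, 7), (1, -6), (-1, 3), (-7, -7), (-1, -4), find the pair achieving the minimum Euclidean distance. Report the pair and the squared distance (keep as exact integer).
Pair = ((1, -6), (-1, -4)); squared distance = 8

Compute all C(6, 2) = 15 pairwise squared distances (x_i − x_j)² + (y_i − y_j)². The minimum is 8, attained by the pair ((1, -6), (-1, -4)).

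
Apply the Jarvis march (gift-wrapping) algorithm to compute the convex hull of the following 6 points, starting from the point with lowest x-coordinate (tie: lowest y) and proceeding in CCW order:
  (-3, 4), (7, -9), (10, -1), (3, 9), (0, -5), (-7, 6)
Hull (CCW) = [(-7, 6), (0, -5), (7, -9), (10, -1), (3, 9)]

Jarvis march: at each step, from the current hull vertex p, select the next vertex q as the point such that every other point lies strictly to the left of (or on) the directed line p → q. (Equivalently: for every other point r, the cross product (q − p) × (r − p) ≥ 0.)
Starting point (lowest x, tie lowest y): (-7, 6). Wrap until returning to start. Resulting hull: (-7, 6), (0, -5), (7, -9), (10, -1), (3, 9).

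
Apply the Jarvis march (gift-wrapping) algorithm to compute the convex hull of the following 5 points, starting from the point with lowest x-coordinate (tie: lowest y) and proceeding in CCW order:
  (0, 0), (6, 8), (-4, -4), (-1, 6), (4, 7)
Hull (CCW) = [(-4, -4), (0, 0), (6, 8), (-1, 6)]

Jarvis march: at each step, from the current hull vertex p, select the next vertex q as the point such that every other point lies strictly to the left of (or on) the directed line p → q. (Equivalently: for every other point r, the cross product (q − p) × (r − p) ≥ 0.)
Starting point (lowest x, tie lowest y): (-4, -4). Wrap until returning to start. Resulting hull: (-4, -4), (0, 0), (6, 8), (-1, 6).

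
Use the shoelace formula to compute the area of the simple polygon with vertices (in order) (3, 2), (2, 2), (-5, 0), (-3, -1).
Area = 7

Shoelace formula: Area = (1/2) |Σ_i (x_i · y_{i+1} − x_{i+1} · y_i)| (indices mod n). Compute each cross term:
  (3)(2) − (2)(2) = 2
  (2)(0) − (-5)(2) = 10
  (-5)(-1) − (-3)(0) = 5
  (-3)(2) − (3)(-1) = -3
Sum = 14, so (signed) Area = 14/2 = 7, |Area| = 7.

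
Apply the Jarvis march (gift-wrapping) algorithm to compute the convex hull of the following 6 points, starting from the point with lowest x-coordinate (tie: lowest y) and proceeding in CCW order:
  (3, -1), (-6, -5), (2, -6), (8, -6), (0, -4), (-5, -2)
Hull (CCW) = [(-6, -5), (2, -6), (8, -6), (3, -1), (-5, -2)]

Jarvis march: at each step, from the current hull vertex p, select the next vertex q as the point such that every other point lies strictly to the left of (or on) the directed line p → q. (Equivalently: for every other point r, the cross product (q − p) × (r − p) ≥ 0.)
Starting point (lowest x, tie lowest y): (-6, -5). Wrap until returning to start. Resulting hull: (-6, -5), (2, -6), (8, -6), (3, -1), (-5, -2).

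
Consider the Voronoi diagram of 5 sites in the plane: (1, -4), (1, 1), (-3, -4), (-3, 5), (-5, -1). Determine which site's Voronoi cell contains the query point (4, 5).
Nearest site = (1, 1)

The Voronoi cell of site s contains exactly those query points closer to s than to any other site. Compute squared distances from q = (4, 5) to each site:
  (1 − 4)² + (1 − 5)² = 25
  (-3 − 4)² + (5 − 5)² = 49
  (1 − 4)² + (-4 − 5)² = 90
  (-5 − 4)² + (-1 − 5)² = 117
  (-3 − 4)² + (-4 − 5)² = 130
Minimum is attained by (1, 1), so q lies in its Voronoi cell.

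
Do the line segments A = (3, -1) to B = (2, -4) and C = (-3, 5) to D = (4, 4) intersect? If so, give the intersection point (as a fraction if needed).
No (intersection of containing lines falls outside at least one segment)

Parametrize and solve: t = -18/11, s = 12/11. At least one of these is outside [0, 1], so the segments do not intersect.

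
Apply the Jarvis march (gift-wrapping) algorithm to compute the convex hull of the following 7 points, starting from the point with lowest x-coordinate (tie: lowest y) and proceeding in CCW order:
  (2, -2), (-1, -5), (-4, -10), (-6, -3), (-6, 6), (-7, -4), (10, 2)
Hull (CCW) = [(-7, -4), (-4, -10), (10, 2), (-6, 6)]

Jarvis march: at each step, from the current hull vertex p, select the next vertex q as the point such that every other point lies strictly to the left of (or on) the directed line p → q. (Equivalently: for every other point r, the cross product (q − p) × (r − p) ≥ 0.)
Starting point (lowest x, tie lowest y): (-7, -4). Wrap until returning to start. Resulting hull: (-7, -4), (-4, -10), (10, 2), (-6, 6).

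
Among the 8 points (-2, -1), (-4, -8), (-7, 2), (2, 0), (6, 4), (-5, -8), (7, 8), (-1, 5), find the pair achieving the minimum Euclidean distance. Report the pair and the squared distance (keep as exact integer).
Pair = ((-4, -8), (-5, -8)); squared distance = 1

Compute all C(8, 2) = 28 pairwise squared distances (x_i − x_j)² + (y_i − y_j)². The minimum is 1, attained by the pair ((-4, -8), (-5, -8)).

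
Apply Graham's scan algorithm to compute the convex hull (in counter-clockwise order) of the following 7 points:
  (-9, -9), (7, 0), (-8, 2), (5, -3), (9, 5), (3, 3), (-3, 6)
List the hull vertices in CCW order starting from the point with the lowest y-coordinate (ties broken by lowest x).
Hull (CCW) = [(-9, -9), (5, -3), (7, 0), (9, 5), (-3, 6), (-8, 2)]

Graham scan procedure:
  1. Find the pivot p₀ = point with lowest y (tie → lowest x): (-9, -9).
  2. Sort the remaining points by polar angle around p₀.
  3. Walk through sorted points, maintaining a stack; pop the top while the last three entries make a non-left turn (cross product ≤ 0).
  4. Final stack is the convex hull in CCW order: (-9, -9), (5, -3), (7, 0), (9, 5), (-3, 6), (-8, 2).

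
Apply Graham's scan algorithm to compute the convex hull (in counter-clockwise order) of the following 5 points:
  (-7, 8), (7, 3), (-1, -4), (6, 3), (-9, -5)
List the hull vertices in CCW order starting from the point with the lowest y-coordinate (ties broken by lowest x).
Hull (CCW) = [(-9, -5), (-1, -4), (7, 3), (-7, 8)]

Graham scan procedure:
  1. Find the pivot p₀ = point with lowest y (tie → lowest x): (-9, -5).
  2. Sort the remaining points by polar angle around p₀.
  3. Walk through sorted points, maintaining a stack; pop the top while the last three entries make a non-left turn (cross product ≤ 0).
  4. Final stack is the convex hull in CCW order: (-9, -5), (-1, -4), (7, 3), (-7, 8).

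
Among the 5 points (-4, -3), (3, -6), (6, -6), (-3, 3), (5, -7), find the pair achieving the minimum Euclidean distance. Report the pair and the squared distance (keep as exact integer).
Pair = ((6, -6), (5, -7)); squared distance = 2

Compute all C(5, 2) = 10 pairwise squared distances (x_i − x_j)² + (y_i − y_j)². The minimum is 2, attained by the pair ((6, -6), (5, -7)).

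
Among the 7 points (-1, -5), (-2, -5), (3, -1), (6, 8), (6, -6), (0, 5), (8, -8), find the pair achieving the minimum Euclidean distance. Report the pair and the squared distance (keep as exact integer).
Pair = ((-1, -5), (-2, -5)); squared distance = 1

Compute all C(7, 2) = 21 pairwise squared distances (x_i − x_j)² + (y_i − y_j)². The minimum is 1, attained by the pair ((-1, -5), (-2, -5)).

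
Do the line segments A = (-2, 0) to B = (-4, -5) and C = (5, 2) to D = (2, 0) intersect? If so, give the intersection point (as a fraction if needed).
No (intersection of containing lines falls outside at least one segment)

Parametrize and solve: t = 8/11, s = 31/11. At least one of these is outside [0, 1], so the segments do not intersect.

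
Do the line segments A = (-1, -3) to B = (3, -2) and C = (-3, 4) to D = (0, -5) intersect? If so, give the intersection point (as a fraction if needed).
Yes; intersection at (-9/13, -38/13) (t = 1/13 on AB, s = 10/13 on CD)

Parametrize AB as A + t(B − A) = (-1 + 4 t, -3 + 1 t) and CD as C + s(D − C) = (-3 + 3 s, 4 + -9 s). Solve the linear system for (t, s). Determinant = 39 ≠ 0, so a unique intersection of the containing lines exists. Solution: t = 1/13, s = 10/13 — both in [0, 1], so the segments cross. Intersection point: (-9/13, -38/13).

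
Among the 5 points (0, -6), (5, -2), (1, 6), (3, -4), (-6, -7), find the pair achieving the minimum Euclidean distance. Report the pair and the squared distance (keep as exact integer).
Pair = ((5, -2), (3, -4)); squared distance = 8

Compute all C(5, 2) = 10 pairwise squared distances (x_i − x_j)² + (y_i − y_j)². The minimum is 8, attained by the pair ((5, -2), (3, -4)).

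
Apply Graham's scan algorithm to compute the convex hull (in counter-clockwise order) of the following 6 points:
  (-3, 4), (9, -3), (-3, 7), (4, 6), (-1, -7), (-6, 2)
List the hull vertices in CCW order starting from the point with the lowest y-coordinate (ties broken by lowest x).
Hull (CCW) = [(-1, -7), (9, -3), (4, 6), (-3, 7), (-6, 2)]

Graham scan procedure:
  1. Find the pivot p₀ = point with lowest y (tie → lowest x): (-1, -7).
  2. Sort the remaining points by polar angle around p₀.
  3. Walk through sorted points, maintaining a stack; pop the top while the last three entries make a non-left turn (cross product ≤ 0).
  4. Final stack is the convex hull in CCW order: (-1, -7), (9, -3), (4, 6), (-3, 7), (-6, 2).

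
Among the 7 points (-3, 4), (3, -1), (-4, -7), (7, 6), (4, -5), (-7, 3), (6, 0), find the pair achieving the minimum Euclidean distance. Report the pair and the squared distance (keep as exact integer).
Pair = ((3, -1), (6, 0)); squared distance = 10

Compute all C(7, 2) = 21 pairwise squared distances (x_i − x_j)² + (y_i − y_j)². The minimum is 10, attained by the pair ((3, -1), (6, 0)).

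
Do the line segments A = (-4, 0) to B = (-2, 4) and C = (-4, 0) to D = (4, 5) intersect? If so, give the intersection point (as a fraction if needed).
Yes; intersection at (-4, 0) (t = 0 on AB, s = 0 on CD)

Parametrize AB as A + t(B − A) = (-4 + 2 t, 0 + 4 t) and CD as C + s(D − C) = (-4 + 8 s, 0 + 5 s). Solve the linear system for (t, s). Determinant = 22 ≠ 0, so a unique intersection of the containing lines exists. Solution: t = 0, s = 0 — both in [0, 1], so the segments cross. Intersection point: (-4, 0).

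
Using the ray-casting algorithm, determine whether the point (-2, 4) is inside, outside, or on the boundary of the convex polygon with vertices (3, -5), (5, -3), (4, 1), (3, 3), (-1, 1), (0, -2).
The point (-2, 4) lies strictly outside the polygon

Cast a horizontal ray to the right from the query point and count how many polygon edges it crosses (each edge strictly once or zero times, handled with the usual half-open convention). 
Parity of crossings → even ⇒ outside.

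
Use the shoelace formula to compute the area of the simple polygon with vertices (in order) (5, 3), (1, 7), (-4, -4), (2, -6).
Area = 62

Shoelace formula: Area = (1/2) |Σ_i (x_i · y_{i+1} − x_{i+1} · y_i)| (indices mod n). Compute each cross term:
  (5)(7) − (1)(3) = 32
  (1)(-4) − (-4)(7) = 24
  (-4)(-6) − (2)(-4) = 32
  (2)(3) − (5)(-6) = 36
Sum = 124, so (signed) Area = 124/2 = 62, |Area| = 62.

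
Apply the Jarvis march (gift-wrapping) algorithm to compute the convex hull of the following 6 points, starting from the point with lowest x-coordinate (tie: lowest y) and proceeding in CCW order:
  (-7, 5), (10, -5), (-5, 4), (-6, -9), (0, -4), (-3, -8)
Hull (CCW) = [(-7, 5), (-6, -9), (10, -5), (-5, 4)]

Jarvis march: at each step, from the current hull vertex p, select the next vertex q as the point such that every other point lies strictly to the left of (or on) the directed line p → q. (Equivalently: for every other point r, the cross product (q − p) × (r − p) ≥ 0.)
Starting point (lowest x, tie lowest y): (-7, 5). Wrap until returning to start. Resulting hull: (-7, 5), (-6, -9), (10, -5), (-5, 4).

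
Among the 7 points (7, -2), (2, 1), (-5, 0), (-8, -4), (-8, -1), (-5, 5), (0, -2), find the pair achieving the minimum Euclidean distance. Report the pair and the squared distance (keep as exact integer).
Pair = ((-8, -4), (-8, -1)); squared distance = 9

Compute all C(7, 2) = 21 pairwise squared distances (x_i − x_j)² + (y_i − y_j)². The minimum is 9, attained by the pair ((-8, -4), (-8, -1)).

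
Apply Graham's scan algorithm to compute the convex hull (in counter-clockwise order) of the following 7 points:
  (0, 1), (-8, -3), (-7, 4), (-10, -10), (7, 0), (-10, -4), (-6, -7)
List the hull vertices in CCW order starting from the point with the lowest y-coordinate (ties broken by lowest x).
Hull (CCW) = [(-10, -10), (7, 0), (-7, 4), (-10, -4)]

Graham scan procedure:
  1. Find the pivot p₀ = point with lowest y (tie → lowest x): (-10, -10).
  2. Sort the remaining points by polar angle around p₀.
  3. Walk through sorted points, maintaining a stack; pop the top while the last three entries make a non-left turn (cross product ≤ 0).
  4. Final stack is the convex hull in CCW order: (-10, -10), (7, 0), (-7, 4), (-10, -4).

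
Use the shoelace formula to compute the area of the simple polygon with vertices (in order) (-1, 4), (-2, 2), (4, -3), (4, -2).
Area = 11

Shoelace formula: Area = (1/2) |Σ_i (x_i · y_{i+1} − x_{i+1} · y_i)| (indices mod n). Compute each cross term:
  (-1)(2) − (-2)(4) = 6
  (-2)(-3) − (4)(2) = -2
  (4)(-2) − (4)(-3) = 4
  (4)(4) − (-1)(-2) = 14
Sum = 22, so (signed) Area = 22/2 = 11, |Area| = 11.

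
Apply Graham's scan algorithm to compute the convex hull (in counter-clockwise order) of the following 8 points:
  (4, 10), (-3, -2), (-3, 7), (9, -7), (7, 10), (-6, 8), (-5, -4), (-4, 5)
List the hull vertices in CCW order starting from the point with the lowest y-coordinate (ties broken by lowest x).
Hull (CCW) = [(9, -7), (7, 10), (4, 10), (-6, 8), (-5, -4)]

Graham scan procedure:
  1. Find the pivot p₀ = point with lowest y (tie → lowest x): (9, -7).
  2. Sort the remaining points by polar angle around p₀.
  3. Walk through sorted points, maintaining a stack; pop the top while the last three entries make a non-left turn (cross product ≤ 0).
  4. Final stack is the convex hull in CCW order: (9, -7), (7, 10), (4, 10), (-6, 8), (-5, -4).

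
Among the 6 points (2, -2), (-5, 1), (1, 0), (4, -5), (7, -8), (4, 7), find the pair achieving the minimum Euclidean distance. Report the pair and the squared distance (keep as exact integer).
Pair = ((2, -2), (1, 0)); squared distance = 5

Compute all C(6, 2) = 15 pairwise squared distances (x_i − x_j)² + (y_i − y_j)². The minimum is 5, attained by the pair ((2, -2), (1, 0)).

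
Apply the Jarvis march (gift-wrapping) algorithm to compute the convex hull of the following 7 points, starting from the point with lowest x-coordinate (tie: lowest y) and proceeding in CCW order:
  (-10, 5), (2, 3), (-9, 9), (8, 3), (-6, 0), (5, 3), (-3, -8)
Hull (CCW) = [(-10, 5), (-3, -8), (8, 3), (-9, 9)]

Jarvis march: at each step, from the current hull vertex p, select the next vertex q as the point such that every other point lies strictly to the left of (or on) the directed line p → q. (Equivalently: for every other point r, the cross product (q − p) × (r − p) ≥ 0.)
Starting point (lowest x, tie lowest y): (-10, 5). Wrap until returning to start. Resulting hull: (-10, 5), (-3, -8), (8, 3), (-9, 9).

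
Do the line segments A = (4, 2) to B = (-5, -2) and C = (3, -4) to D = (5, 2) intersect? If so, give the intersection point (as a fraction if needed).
No (intersection of containing lines falls outside at least one segment)

Parametrize and solve: t = -3/23, s = 25/23. At least one of these is outside [0, 1], so the segments do not intersect.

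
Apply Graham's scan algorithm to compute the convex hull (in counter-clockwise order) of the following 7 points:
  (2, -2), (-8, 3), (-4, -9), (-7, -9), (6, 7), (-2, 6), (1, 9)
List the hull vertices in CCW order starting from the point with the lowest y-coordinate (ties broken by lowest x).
Hull (CCW) = [(-7, -9), (-4, -9), (2, -2), (6, 7), (1, 9), (-8, 3)]

Graham scan procedure:
  1. Find the pivot p₀ = point with lowest y (tie → lowest x): (-7, -9).
  2. Sort the remaining points by polar angle around p₀.
  3. Walk through sorted points, maintaining a stack; pop the top while the last three entries make a non-left turn (cross product ≤ 0).
  4. Final stack is the convex hull in CCW order: (-7, -9), (-4, -9), (2, -2), (6, 7), (1, 9), (-8, 3).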